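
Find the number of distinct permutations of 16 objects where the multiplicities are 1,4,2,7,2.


16! = 20922789888000
Denominator: 1!=1 * 4!=24 * 2!=2 * 7!=5040 * 2!=2
Coefficient = 20922789888000 / 483840 = 43243200

43243200


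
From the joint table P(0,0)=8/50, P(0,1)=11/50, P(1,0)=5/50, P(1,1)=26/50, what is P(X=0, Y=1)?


Read from table: P(X=0, Y=1) = 11/50

11/50


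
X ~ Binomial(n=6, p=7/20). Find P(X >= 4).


P(X>=4) = P(X=4) + P(X=5) + P(X=6)
= 1217307/12800000 + 655473/32000000 + 117649/64000000
= 751513/6400000

751513/6400000


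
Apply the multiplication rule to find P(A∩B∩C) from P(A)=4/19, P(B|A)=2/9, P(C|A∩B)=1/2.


P(A∩B∩C) = P(A) * P(B|A) * P(C|A∩B)
= 4/19 * 2/9 * 1/2
= 8/171 * 1/2 = 4/171

4/171


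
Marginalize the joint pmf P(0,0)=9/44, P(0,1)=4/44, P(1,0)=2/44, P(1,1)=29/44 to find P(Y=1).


P(Y=1) = P(0,1)+P(1,1) = 4/44 + 29/44 = 33/44 = 3/4

3/4


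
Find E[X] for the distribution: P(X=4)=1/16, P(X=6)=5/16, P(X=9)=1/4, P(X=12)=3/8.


E[X] = sum(x * P(x))
= 4*1/16 + 6*5/16 + 9*1/4 + 12*3/8
= 71/8

71/8


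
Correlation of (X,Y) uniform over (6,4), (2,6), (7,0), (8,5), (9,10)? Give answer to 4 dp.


Cov(X,Y) = 1.2000, Var(X) = 5.8400, Var(Y) = 10.4000
rho = Cov/(sqrt(VarX)*sqrt(VarY)) = 0.1540

0.1540


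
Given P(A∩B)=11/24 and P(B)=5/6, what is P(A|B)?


P(A|B) = P(A∩B)/P(B) = (11/24)/(20/24) = 11/20

11/20


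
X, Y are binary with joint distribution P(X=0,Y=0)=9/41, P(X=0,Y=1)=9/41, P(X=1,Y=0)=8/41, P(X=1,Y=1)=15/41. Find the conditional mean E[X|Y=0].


P(Y=0) = 17/41
E[X|Y=0] = (0*9 + 1*8)/17 = 8/17

8/17


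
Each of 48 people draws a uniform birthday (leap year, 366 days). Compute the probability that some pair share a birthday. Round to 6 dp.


P(all different) = prod((366-i)/366 for i=0..47) = 0.039768
P(at least one match) = 1 - 0.039768 = 0.960232

0.960232


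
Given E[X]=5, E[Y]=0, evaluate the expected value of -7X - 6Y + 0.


E[-7X - 6Y + 0] = -7*E[X] - 6*E[Y] + 0
= (-7)*(5) + (-6)*(0) + (0)
= -35 + 0 + 0 = -35

-35


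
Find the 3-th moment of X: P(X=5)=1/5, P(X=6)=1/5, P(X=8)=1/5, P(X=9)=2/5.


E[X^3] = sum(x^3 * P(x))
= 125*1/5 + 216*1/5 + 512*1/5 + 729*2/5
= 2311/5

2311/5


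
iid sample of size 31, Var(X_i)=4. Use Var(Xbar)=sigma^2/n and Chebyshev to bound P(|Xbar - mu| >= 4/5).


Var(Xbar) = Var(X)/n = 4/31
Chebyshev: P(|Xbar-mu| >= 4/5) <= Var(Xbar)/(4/5)^2 = (4/31)/(16/25) = 25/124

25/124


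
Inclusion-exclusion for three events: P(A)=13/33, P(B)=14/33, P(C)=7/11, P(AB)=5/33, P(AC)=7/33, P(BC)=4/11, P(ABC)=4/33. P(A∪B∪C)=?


P(A∪B∪C) = P(A)+P(B)+P(C) - P(AB)-P(AC)-P(BC) + P(ABC)
= 13/33+14/33+7/11 - 5/33-7/33-4/11 + 4/33
= 28/33

28/33


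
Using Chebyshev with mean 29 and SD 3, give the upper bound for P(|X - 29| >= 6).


k = 6/3 = 2
Chebyshev: P(|X-mu| >= k*sigma) <= 1/k^2 = 1/2^2 = 1/4

1/4


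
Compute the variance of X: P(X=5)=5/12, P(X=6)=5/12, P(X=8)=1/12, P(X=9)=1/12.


E[X] = 6, E[X^2] = 75/2
Var(X) = E[X^2] - (E[X])^2 = 75/2 - (6)^2 = 3/2

3/2


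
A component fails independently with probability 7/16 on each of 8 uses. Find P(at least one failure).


P(at least one) = 1 - P(none)
P(none) = (1 - 7/16)^8 = (9/16)^8 = 43046721/4294967296
P(at least one) = 1 - 43046721/4294967296 = 4251920575/4294967296

4251920575/4294967296


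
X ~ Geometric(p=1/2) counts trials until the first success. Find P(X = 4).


P(X=4) = (1-p)^3 * p = (1/2)^3 * 1/2
= 1/8 * 1/2 = 1/16

1/16


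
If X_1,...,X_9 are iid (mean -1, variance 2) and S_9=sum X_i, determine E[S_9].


E[S_n] = n*E[X_1] = 9*-1 = -9

-9


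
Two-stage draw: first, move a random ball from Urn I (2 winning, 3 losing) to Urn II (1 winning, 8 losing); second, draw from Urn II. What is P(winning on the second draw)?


P(transfer winning) = 2/5; P(transfer losing) = 3/5
If winning transferred: Urn II has 2 winning of 10, so P(winning|winning moved) = 1/5
If losing transferred: Urn II has 1 winning of 10, so P(winning|losing moved) = 1/10
By total probability: P(winning) = 2/5*1/5 + 3/5*1/10 = 7/50

7/50


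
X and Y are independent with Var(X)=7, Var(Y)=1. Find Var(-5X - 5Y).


Independence => Cov(X,Y)=0
Var(-5X - 5Y) = (-5)^2*Var(X) + (-5)^2*Var(Y)
= 25*7 + 25*1 = 200

200


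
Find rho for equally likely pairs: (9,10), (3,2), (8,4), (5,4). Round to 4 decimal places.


Cov(X,Y) = 5.7500, Var(X) = 5.6875, Var(Y) = 9.0000
rho = Cov/(sqrt(VarX)*sqrt(VarY)) = 0.8037

0.8037


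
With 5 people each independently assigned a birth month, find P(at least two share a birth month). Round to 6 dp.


P(all different) = prod((12-i)/12 for i=0..4) = 0.381944
P(at least one match) = 1 - 0.381944 = 0.618056

0.618056


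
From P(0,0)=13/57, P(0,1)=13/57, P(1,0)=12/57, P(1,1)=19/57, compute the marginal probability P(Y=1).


P(Y=1) = P(0,1)+P(1,1) = 13/57 + 19/57 = 32/57

32/57


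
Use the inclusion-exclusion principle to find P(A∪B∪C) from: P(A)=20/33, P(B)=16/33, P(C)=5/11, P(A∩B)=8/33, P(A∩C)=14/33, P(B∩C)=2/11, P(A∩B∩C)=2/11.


P(A∪B∪C) = P(A)+P(B)+P(C) - P(AB)-P(AC)-P(BC) + P(ABC)
= 20/33+16/33+5/11 - 8/33-14/33-2/11 + 2/11
= 29/33

29/33


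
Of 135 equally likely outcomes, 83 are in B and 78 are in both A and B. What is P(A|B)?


P(A|B) = P(A∩B)/P(B) = (78/135)/(83/135) = 78/83

78/83


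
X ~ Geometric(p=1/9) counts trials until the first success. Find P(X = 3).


P(X=3) = (1-p)^2 * p = (8/9)^2 * 1/9
= 64/81 * 1/9 = 64/729

64/729


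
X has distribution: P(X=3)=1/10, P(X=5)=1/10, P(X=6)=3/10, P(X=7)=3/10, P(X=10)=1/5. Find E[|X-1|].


E[|X-1|] = sum(g(x)*P(x))
= 2*1/10 + 4*1/10 + 5*3/10 + 6*3/10 + 9*1/5
= 57/10

57/10


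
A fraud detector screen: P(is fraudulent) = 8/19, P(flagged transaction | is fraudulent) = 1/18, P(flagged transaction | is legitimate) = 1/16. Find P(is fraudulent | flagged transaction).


P(A) = P(A|B)P(B) + P(A|B')P(B') = 1/18*8/19 + 1/16*11/19 = 163/2736
P(B|A) = P(A|B)P(B)/P(A) = (4/171)/(163/2736) = 64/163

64/163


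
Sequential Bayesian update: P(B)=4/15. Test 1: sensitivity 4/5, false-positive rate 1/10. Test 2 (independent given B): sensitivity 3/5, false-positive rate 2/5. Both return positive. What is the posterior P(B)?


After test 1: P(+) = 4/5*4/15 + 1/10*11/15 = 43/150
P(B|+) = (16/75)/(43/150) = 32/43
After test 2 (use post1 as new prior): P(+) = 3/5*32/43 + 2/5*11/43 = 118/215
P(B|+,+) = (96/215)/(118/215) = 48/59

48/59


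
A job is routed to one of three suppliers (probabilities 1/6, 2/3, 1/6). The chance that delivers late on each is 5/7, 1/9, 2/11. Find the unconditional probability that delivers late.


P(A) = P(A|B1)P(B1) + P(A|B2)P(B2) + P(A|B3)P(B3)
= 5/7*1/6 + 1/9*2/3 + 2/11*1/6
= 5/42 + 2/27 + 1/33 = 929/4158

929/4158


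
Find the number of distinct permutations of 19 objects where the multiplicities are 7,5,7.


19! = 121645100408832000
Denominator: 7!=5040 * 5!=120 * 7!=5040
Coefficient = 121645100408832000 / 3048192000 = 39907296

39907296


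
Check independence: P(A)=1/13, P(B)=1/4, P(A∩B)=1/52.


P(A)*P(B) = 1/13*1/4 = 1/52
P(A∩B) = 1/52, which equals P(A)P(B), so independent

Yes, A and B are independent


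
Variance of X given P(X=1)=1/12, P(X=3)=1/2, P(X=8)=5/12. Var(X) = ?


E[X] = 59/12, E[X^2] = 125/4
Var(X) = E[X^2] - (E[X])^2 = 125/4 - (59/12)^2 = 1019/144

1019/144


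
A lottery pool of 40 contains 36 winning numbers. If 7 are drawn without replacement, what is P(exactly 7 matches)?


P(X=7) = C(36,7)*C(4,0) / C(40,7)
= 8347680*1 / 18643560
= 8347680/18643560 = 4092/9139

4092/9139


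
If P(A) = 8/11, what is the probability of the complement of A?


P(A') = 1 - P(A) = 1 - 8/11 = 3/11

3/11


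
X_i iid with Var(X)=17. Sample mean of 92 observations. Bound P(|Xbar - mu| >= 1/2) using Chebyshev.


Var(Xbar) = Var(X)/n = 17/92
Chebyshev: P(|Xbar-mu| >= 1/2) <= Var(Xbar)/(1/2)^2 = (17/92)/(1/4) = 17/23

17/23


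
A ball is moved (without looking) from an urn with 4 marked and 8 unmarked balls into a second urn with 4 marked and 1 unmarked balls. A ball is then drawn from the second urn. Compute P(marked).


P(transfer marked) = 4/12 = 1/3; P(transfer unmarked) = 2/3
If marked transferred: Urn II has 5 marked of 6, so P(marked|marked moved) = 5/6
If unmarked transferred: Urn II has 4 marked of 6, so P(marked|unmarked moved) = 2/3
By total probability: P(marked) = 1/3*5/6 + 2/3*2/3 = 13/18

13/18


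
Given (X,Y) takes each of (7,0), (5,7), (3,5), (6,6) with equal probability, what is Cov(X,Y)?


E[X]=21/4, E[Y]=9/2, E[XY]=43/2
Cov(X,Y) = E[XY] - E[X]E[Y] = 43/2 - 21/4*9/2 = -17/8

-17/8


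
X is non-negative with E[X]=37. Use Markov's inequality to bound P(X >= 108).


Markov: P(X >= a) <= E[X]/a
P(X >= 108) <= 37/108

37/108


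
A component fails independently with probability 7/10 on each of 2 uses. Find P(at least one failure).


P(at least one) = 1 - P(none)
P(none) = (1 - 7/10)^2 = (3/10)^2 = 9/100
P(at least one) = 1 - 9/100 = 91/100

91/100


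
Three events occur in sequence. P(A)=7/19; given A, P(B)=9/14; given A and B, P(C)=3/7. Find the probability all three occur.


P(A∩B∩C) = P(A) * P(B|A) * P(C|A∩B)
= 7/19 * 9/14 * 3/7
= 9/38 * 3/7 = 27/266

27/266


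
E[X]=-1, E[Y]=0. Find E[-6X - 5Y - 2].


E[-6X - 5Y - 2] = -6*E[X] - 5*E[Y] - 2
= (-6)*(-1) + (-5)*(0) + (-2)
= 6 + 0 - 2 = 4

4


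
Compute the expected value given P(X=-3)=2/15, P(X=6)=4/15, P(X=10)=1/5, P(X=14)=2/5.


E[X] = sum(x * P(x))
= -3*2/15 + 6*4/15 + 10*1/5 + 14*2/5
= 44/5

44/5


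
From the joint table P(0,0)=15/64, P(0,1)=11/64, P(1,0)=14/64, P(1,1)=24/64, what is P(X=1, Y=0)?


Read from table: P(X=1, Y=0) = 14/64 = 7/32

7/32


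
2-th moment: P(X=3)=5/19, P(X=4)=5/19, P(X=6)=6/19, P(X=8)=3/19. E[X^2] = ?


E[X^2] = sum(x^2 * P(x))
= 9*5/19 + 16*5/19 + 36*6/19 + 64*3/19
= 533/19

533/19


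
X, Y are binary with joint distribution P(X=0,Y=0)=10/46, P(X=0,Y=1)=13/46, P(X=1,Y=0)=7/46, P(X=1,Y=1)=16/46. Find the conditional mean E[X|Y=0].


P(Y=0) = 17/46
E[X|Y=0] = (0*10 + 1*7)/17 = 7/17

7/17


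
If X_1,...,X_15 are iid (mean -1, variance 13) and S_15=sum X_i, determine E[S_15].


E[S_n] = n*E[X_1] = 15*-1 = -15

-15


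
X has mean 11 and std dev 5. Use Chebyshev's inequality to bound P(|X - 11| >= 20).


k = 20/5 = 4
Chebyshev: P(|X-mu| >= k*sigma) <= 1/k^2 = 1/4^2 = 1/16

1/16


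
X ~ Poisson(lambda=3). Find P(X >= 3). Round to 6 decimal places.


P(X>=3) = 1 - P(X<=2) = 1 - (e^(-3)*3^0/0! + e^(-3)*3^1/1! + e^(-3)*3^2/2!)
≈ 1 - (0.0497870684 + 0.1493612051 + 0.2240418077)
= 1 - 0.4231900812 = 0.5768099188
≈ 0.576810

0.576810


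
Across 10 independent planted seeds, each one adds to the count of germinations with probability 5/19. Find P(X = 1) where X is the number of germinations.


P(X=1) = C(10,1) * p^1 * (1-p)^9
= 10 * 5/19 * 20661046784/322687697779
= 1033052339200/6131066257801

1033052339200/6131066257801


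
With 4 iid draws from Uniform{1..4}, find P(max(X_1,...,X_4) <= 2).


P(max <= 2) = P(all X_i <= 2) = (P(X_1 <= 2))^4
= (2/4)^4 = (1/2)^4 = 1/16

1/16


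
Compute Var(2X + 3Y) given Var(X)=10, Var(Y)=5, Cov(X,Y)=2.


Var(2X + 3Y) = 2^2*Var(X) + 3^2*Var(Y) + 2*2*3*Cov(X,Y)
= 4*10 + 9*5 + 12*2
= 40 + 45 + 24 = 109

109


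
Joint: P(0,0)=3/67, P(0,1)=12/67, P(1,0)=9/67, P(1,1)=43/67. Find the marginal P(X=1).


P(X=1) = P(1,0)+P(1,1) = 9/67 + 43/67 = 52/67

52/67


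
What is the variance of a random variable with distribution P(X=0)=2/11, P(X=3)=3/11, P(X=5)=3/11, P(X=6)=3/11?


E[X] = 42/11, E[X^2] = 210/11
Var(X) = E[X^2] - (E[X])^2 = 210/11 - (42/11)^2 = 546/121

546/121


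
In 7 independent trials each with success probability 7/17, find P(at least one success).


P(at least one) = 1 - P(none)
P(none) = (1 - 7/17)^7 = (10/17)^7 = 10000000/410338673
P(at least one) = 1 - 10000000/410338673 = 400338673/410338673

400338673/410338673


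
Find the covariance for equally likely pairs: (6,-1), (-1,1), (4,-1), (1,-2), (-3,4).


E[X]=7/5, E[Y]=1/5, E[XY]=-5
Cov(X,Y) = E[XY] - E[X]E[Y] = -5 - 7/5*1/5 = -132/25

-132/25


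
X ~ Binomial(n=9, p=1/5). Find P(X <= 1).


P(X<=1) = P(X=0) + P(X=1)
= 262144/1953125 + 589824/1953125
= 851968/1953125

851968/1953125


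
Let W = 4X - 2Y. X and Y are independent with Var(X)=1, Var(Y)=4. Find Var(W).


Independence => Cov(X,Y)=0
Var(4X - 2Y) = 4^2*Var(X) + (-2)^2*Var(Y)
= 16*1 + 4*4 = 32

32


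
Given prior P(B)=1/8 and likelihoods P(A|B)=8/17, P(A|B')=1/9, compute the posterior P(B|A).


P(A) = P(A|B)P(B) + P(A|B')P(B') = 8/17*1/8 + 1/9*7/8 = 191/1224
P(B|A) = P(A|B)P(B)/P(A) = (1/17)/(191/1224) = 72/191

72/191


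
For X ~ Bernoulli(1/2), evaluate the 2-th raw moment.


For Bernoulli: X in {0,1}
E[X^2] = 0^2*(1-1/2) + 1^2*1/2 = 1/2

1/2


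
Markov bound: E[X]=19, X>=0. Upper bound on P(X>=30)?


Markov: P(X >= a) <= E[X]/a
P(X >= 30) <= 19/30

19/30


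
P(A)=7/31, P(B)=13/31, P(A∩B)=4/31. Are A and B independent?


P(A)*P(B) = 7/31*13/31 = 91/961
P(A∩B) = 4/31 != 91/961, so not independent

No, A and B are not independent


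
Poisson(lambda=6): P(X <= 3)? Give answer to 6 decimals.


P(X<=3) = e^(-6)*6^0/0! + e^(-6)*6^1/1! + e^(-6)*6^2/2! + e^(-6)*6^3/3!
≈ 0.0024787522 + 0.0148725131 + 0.0446175392 + 0.0892350784
= 0.1512038829
≈ 0.151204

0.151204


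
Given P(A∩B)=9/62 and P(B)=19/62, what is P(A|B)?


P(A|B) = P(A∩B)/P(B) = (18/124)/(38/124) = 18/38 = 9/19

9/19


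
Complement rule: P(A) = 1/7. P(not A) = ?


P(A') = 1 - P(A) = 1 - 1/7 = 6/7

6/7


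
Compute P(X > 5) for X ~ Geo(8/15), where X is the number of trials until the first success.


P(X > 5) = P(first 5 trials all fail) = (1-p)^5 = (7/15)^5 = 16807/759375

16807/759375


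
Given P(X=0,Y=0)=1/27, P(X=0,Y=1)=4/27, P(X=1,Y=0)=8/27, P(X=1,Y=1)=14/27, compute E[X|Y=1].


P(Y=1) = 18/27
E[X|Y=1] = (0*4 + 1*14)/18 = 14/18 = 7/9

7/9


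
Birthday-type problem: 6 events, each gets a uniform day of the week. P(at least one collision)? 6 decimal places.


P(all different) = prod((7-i)/7 for i=0..5) = 0.042839
P(at least one match) = 1 - 0.042839 = 0.957161

0.957161


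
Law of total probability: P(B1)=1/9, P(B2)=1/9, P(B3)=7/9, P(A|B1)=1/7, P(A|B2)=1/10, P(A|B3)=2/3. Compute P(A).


P(A) = P(A|B1)P(B1) + P(A|B2)P(B2) + P(A|B3)P(B3)
= 1/7*1/9 + 1/10*1/9 + 2/3*7/9
= 1/63 + 1/90 + 14/27 = 1031/1890

1031/1890


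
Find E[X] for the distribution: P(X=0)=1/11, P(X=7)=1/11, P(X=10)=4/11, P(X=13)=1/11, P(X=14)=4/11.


E[X] = sum(x * P(x))
= 0*1/11 + 7*1/11 + 10*4/11 + 13*1/11 + 14*4/11
= 116/11

116/11


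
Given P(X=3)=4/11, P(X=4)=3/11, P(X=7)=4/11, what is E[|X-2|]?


E[|X-2|] = sum(g(x)*P(x))
= 1*4/11 + 2*3/11 + 5*4/11
= 30/11

30/11


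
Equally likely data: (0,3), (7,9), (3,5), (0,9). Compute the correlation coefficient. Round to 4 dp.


Cov(X,Y) = 3.2500, Var(X) = 8.2500, Var(Y) = 6.7500
rho = Cov/(sqrt(VarX)*sqrt(VarY)) = 0.4355

0.4355


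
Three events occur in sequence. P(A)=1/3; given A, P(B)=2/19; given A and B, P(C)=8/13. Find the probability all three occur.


P(A∩B∩C) = P(A) * P(B|A) * P(C|A∩B)
= 1/3 * 2/19 * 8/13
= 2/57 * 8/13 = 16/741

16/741


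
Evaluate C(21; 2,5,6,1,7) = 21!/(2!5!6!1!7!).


21! = 51090942171709440000
Denominator: 2!=2 * 5!=120 * 6!=720 * 1!=1 * 7!=5040
Coefficient = 51090942171709440000 / 870912000 = 58663725120

58663725120


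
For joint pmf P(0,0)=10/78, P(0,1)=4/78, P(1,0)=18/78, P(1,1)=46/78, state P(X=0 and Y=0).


Read from table: P(X=0, Y=0) = 10/78 = 5/39

5/39


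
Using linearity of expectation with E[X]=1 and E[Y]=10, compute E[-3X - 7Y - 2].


E[-3X - 7Y - 2] = -3*E[X] - 7*E[Y] - 2
= (-3)*(1) + (-7)*(10) + (-2)
= -3 - 70 - 2 = -75

-75


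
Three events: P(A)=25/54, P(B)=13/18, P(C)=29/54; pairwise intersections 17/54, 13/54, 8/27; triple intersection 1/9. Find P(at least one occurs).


P(A∪B∪C) = P(A)+P(B)+P(C) - P(AB)-P(AC)-P(BC) + P(ABC)
= 25/54+13/18+29/54 - 17/54-13/54-8/27 + 1/9
= 53/54

53/54


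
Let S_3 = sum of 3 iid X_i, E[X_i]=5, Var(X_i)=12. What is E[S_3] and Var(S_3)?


E[S_n] = n*mu = 3*5 = 15
Var(S_n) = n*sigma^2 = 3*12 = 36

E[S_3]=15, Var(S_3)=36


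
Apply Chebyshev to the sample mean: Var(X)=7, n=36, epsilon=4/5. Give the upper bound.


Var(Xbar) = Var(X)/n = 7/36
Chebyshev: P(|Xbar-mu| >= 4/5) <= Var(Xbar)/(4/5)^2 = (7/36)/(16/25) = 175/576

175/576


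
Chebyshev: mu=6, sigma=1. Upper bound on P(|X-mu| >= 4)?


k = 4/1 = 4
Chebyshev: P(|X-mu| >= k*sigma) <= 1/k^2 = 1/4^2 = 1/16

1/16


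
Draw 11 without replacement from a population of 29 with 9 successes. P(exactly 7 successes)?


P(X=7) = C(9,7)*C(20,4) / C(29,11)
= 36*4845 / 34597290
= 174420/34597290 = 306/60697

306/60697


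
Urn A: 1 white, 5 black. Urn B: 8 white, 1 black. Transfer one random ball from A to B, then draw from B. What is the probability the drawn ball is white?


P(transfer white) = 1/6; P(transfer black) = 5/6
If white transferred: Urn II has 9 white of 10, so P(white|white moved) = 9/10
If black transferred: Urn II has 8 white of 10, so P(white|black moved) = 4/5
By total probability: P(white) = 1/6*9/10 + 5/6*4/5 = 49/60

49/60


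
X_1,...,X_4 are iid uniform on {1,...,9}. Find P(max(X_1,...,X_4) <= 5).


P(max <= 5) = P(all X_i <= 5) = (P(X_1 <= 5))^4
= (5/9)^4 = 625/6561

625/6561


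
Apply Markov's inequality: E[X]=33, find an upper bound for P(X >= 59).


Markov: P(X >= a) <= E[X]/a
P(X >= 59) <= 33/59

33/59


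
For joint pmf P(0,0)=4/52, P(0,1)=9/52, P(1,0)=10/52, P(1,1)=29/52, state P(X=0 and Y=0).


Read from table: P(X=0, Y=0) = 4/52 = 1/13

1/13


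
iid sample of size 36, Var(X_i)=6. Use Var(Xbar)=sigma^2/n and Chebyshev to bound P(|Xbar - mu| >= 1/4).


Var(Xbar) = Var(X)/n = 6/36
Chebyshev: P(|Xbar-mu| >= 1/4) <= Var(Xbar)/(1/4)^2 = (1/6)/(1/16) = 8/3
Bound exceeds 1, so trivial bound: 1

1


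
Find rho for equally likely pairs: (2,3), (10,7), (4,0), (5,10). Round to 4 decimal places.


Cov(X,Y) = 5.2500, Var(X) = 8.6875, Var(Y) = 14.5000
rho = Cov/(sqrt(VarX)*sqrt(VarY)) = 0.4678

0.4678


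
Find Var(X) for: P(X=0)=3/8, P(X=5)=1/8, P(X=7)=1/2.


E[X] = 33/8, E[X^2] = 221/8
Var(X) = E[X^2] - (E[X])^2 = 221/8 - (33/8)^2 = 679/64

679/64


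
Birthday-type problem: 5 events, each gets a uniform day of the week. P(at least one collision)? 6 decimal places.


P(all different) = prod((7-i)/7 for i=0..4) = 0.149938
P(at least one match) = 1 - 0.149938 = 0.850062

0.850062


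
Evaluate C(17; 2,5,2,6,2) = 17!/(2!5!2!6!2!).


17! = 355687428096000
Denominator: 2!=2 * 5!=120 * 2!=2 * 6!=720 * 2!=2
Coefficient = 355687428096000 / 691200 = 514594080

514594080


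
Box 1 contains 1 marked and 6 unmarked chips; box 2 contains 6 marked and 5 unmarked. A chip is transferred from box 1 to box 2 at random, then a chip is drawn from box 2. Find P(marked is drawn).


P(transfer marked) = 1/7; P(transfer unmarked) = 6/7
If marked transferred: Urn II has 7 marked of 12, so P(marked|marked moved) = 7/12
If unmarked transferred: Urn II has 6 marked of 12, so P(marked|unmarked moved) = 1/2
By total probability: P(marked) = 1/7*7/12 + 6/7*1/2 = 43/84

43/84


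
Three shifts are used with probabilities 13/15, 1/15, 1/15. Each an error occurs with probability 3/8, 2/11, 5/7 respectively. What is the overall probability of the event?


P(A) = P(A|B1)P(B1) + P(A|B2)P(B2) + P(A|B3)P(B3)
= 3/8*13/15 + 2/11*1/15 + 5/7*1/15
= 13/40 + 2/165 + 1/21 = 237/616

237/616


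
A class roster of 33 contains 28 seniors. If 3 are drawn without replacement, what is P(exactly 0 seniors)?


P(X=0) = C(28,0)*C(5,3) / C(33,3)
= 1*10 / 5456
= 10/5456 = 5/2728

5/2728


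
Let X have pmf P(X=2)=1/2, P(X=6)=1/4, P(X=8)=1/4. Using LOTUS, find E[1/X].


E[1/X] = sum(g(x)*P(x))
= 1/2*1/2 + 1/6*1/4 + 1/8*1/4
= 31/96

31/96


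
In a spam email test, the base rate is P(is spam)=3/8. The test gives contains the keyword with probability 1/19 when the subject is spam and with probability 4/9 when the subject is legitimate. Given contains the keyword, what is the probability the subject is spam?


P(A) = P(A|B)P(B) + P(A|B')P(B') = 1/19*3/8 + 4/9*5/8 = 407/1368
P(B|A) = P(A|B)P(B)/P(A) = (3/152)/(407/1368) = 27/407

27/407


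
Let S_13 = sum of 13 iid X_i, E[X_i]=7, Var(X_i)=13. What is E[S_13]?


E[S_n] = n*E[X_1] = 13*7 = 91

91


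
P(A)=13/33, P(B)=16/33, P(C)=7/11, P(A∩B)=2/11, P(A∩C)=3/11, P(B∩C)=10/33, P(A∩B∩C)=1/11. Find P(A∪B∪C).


P(A∪B∪C) = P(A)+P(B)+P(C) - P(AB)-P(AC)-P(BC) + P(ABC)
= 13/33+16/33+7/11 - 2/11-3/11-10/33 + 1/11
= 28/33

28/33


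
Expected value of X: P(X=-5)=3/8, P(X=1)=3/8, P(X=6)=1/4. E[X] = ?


E[X] = sum(x * P(x))
= -5*3/8 + 1*3/8 + 6*1/4
= 0

0


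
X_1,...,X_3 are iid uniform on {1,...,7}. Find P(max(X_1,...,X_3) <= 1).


P(max <= 1) = P(all X_i <= 1) = (P(X_1 <= 1))^3
= (1/7)^3 = 1/343

1/343


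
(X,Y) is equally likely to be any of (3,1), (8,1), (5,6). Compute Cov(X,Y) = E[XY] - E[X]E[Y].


E[X]=16/3, E[Y]=8/3, E[XY]=41/3
Cov(X,Y) = E[XY] - E[X]E[Y] = 41/3 - 16/3*8/3 = -5/9

-5/9


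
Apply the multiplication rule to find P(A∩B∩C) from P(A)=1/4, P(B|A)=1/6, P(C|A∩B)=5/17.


P(A∩B∩C) = P(A) * P(B|A) * P(C|A∩B)
= 1/4 * 1/6 * 5/17
= 1/24 * 5/17 = 5/408

5/408


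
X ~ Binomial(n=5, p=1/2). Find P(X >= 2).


P(X>=2) = P(X=2) + P(X=3) + P(X=4) + P(X=5)
= 5/16 + 5/16 + 5/32 + 1/32
= 13/16

13/16


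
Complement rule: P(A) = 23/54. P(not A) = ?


P(A') = 1 - P(A) = 1 - 23/54 = 31/54

31/54


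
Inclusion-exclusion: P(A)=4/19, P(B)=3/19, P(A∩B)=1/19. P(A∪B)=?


P(A∪B) = P(A) + P(B) - P(A∩B)
= 4/19 + 3/19 - 1/19 = 6/19

6/19


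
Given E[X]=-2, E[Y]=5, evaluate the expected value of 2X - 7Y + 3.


E[2X - 7Y + 3] = 2*E[X] - 7*E[Y] + 3
= (2)*(-2) + (-7)*(5) + (3)
= -4 - 35 + 3 = -36

-36


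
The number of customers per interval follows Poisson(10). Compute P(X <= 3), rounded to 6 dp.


P(X<=3) = e^(-10)*10^0/0! + e^(-10)*10^1/1! + e^(-10)*10^2/2! + e^(-10)*10^3/3!
≈ 0.0000453999 + 0.0004539993 + 0.0022699965 + 0.0075666550
= 0.0103360507
≈ 0.010336

0.010336


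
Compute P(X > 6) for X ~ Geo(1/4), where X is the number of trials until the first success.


P(X > 6) = P(first 6 trials all fail) = (1-p)^6 = (3/4)^6 = 729/4096

729/4096


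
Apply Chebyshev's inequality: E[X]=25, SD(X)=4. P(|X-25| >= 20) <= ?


k = 20/4 = 5
Chebyshev: P(|X-mu| >= k*sigma) <= 1/k^2 = 1/5^2 = 1/25

1/25


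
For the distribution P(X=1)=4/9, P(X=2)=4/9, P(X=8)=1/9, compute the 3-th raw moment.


E[X^3] = sum(x^3 * P(x))
= 1*4/9 + 8*4/9 + 512*1/9
= 548/9

548/9


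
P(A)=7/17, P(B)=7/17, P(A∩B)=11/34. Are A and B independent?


P(A)*P(B) = 7/17*7/17 = 49/289
P(A∩B) = 11/34 != 49/289, so not independent

No, A and B are not independent


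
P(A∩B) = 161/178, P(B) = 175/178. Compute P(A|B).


P(A|B) = P(A∩B)/P(B) = (161/178)/(175/178) = 161/175 = 23/25

23/25


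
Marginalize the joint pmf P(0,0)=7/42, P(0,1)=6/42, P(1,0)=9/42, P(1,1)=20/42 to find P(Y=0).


P(Y=0) = P(0,0)+P(1,0) = 7/42 + 9/42 = 16/42 = 8/21

8/21


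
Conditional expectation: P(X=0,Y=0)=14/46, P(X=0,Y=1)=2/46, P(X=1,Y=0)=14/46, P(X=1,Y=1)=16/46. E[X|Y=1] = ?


P(Y=1) = 18/46
E[X|Y=1] = (0*2 + 1*16)/18 = 16/18 = 8/9

8/9


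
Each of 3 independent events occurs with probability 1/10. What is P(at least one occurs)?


P(at least one) = 1 - P(none)
P(none) = (1 - 1/10)^3 = (9/10)^3 = 729/1000
P(at least one) = 1 - 729/1000 = 271/1000

271/1000


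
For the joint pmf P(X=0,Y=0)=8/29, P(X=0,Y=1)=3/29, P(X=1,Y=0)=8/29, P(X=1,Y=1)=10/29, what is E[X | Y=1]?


P(Y=1) = 13/29
E[X|Y=1] = (0*3 + 1*10)/13 = 10/13

10/13


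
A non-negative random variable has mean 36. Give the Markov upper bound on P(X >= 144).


Markov: P(X >= a) <= E[X]/a
P(X >= 144) <= 36/144 = 1/4

1/4


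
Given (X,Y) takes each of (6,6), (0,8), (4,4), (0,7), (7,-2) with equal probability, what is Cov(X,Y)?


E[X]=17/5, E[Y]=23/5, E[XY]=38/5
Cov(X,Y) = E[XY] - E[X]E[Y] = 38/5 - 17/5*23/5 = -201/25

-201/25


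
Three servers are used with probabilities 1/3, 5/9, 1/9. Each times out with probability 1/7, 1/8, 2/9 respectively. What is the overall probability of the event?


P(A) = P(A|B1)P(B1) + P(A|B2)P(B2) + P(A|B3)P(B3)
= 1/7*1/3 + 1/8*5/9 + 2/9*1/9
= 1/21 + 5/72 + 2/81 = 643/4536

643/4536


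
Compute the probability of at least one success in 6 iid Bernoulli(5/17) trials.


P(at least one) = 1 - P(none)
P(none) = (1 - 5/17)^6 = (12/17)^6 = 2985984/24137569
P(at least one) = 1 - 2985984/24137569 = 21151585/24137569

21151585/24137569


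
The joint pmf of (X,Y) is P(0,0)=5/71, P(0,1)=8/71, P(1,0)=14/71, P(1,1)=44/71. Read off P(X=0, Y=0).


Read from table: P(X=0, Y=0) = 5/71

5/71


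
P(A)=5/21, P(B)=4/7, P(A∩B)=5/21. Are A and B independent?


P(A)*P(B) = 5/21*4/7 = 20/147
P(A∩B) = 5/21 != 20/147, so not independent

No, A and B are not independent


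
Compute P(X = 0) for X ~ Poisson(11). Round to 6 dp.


P(X=0) = e^(-11) * 11^0 / 0!
≈ 0.00001670170079 * 1 / 1
≈ 0.000017

0.000017


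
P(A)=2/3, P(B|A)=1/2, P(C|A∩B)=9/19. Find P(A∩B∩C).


P(A∩B∩C) = P(A) * P(B|A) * P(C|A∩B)
= 2/3 * 1/2 * 9/19
= 1/3 * 9/19 = 3/19

3/19


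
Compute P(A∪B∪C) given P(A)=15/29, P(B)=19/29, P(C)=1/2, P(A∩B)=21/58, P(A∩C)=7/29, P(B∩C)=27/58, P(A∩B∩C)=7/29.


P(A∪B∪C) = P(A)+P(B)+P(C) - P(AB)-P(AC)-P(BC) + P(ABC)
= 15/29+19/29+1/2 - 21/58-7/29-27/58 + 7/29
= 49/58

49/58


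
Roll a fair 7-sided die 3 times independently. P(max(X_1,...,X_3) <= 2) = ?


P(max <= 2) = P(all X_i <= 2) = (P(X_1 <= 2))^3
= (2/7)^3 = 8/343

8/343


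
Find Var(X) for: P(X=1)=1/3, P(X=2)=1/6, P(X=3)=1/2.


E[X] = 13/6, E[X^2] = 11/2
Var(X) = E[X^2] - (E[X])^2 = 11/2 - (13/6)^2 = 29/36

29/36


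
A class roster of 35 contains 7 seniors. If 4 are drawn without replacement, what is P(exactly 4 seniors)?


P(X=4) = C(7,4)*C(28,0) / C(35,4)
= 35*1 / 52360
= 35/52360 = 1/1496

1/1496


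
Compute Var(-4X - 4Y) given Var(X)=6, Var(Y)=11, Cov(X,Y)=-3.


Var(-4X - 4Y) = (-4)^2*Var(X) + (-4)^2*Var(Y) + 2*(-4)*(-4)*Cov(X,Y)
= 16*6 + 16*11 + 32*(-3)
= 96 + 176 - 96 = 176

176


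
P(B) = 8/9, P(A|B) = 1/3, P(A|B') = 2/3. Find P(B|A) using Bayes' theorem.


P(A) = P(A|B)P(B) + P(A|B')P(B') = 1/3*8/9 + 2/3*1/9 = 10/27
P(B|A) = P(A|B)P(B)/P(A) = (8/27)/(10/27) = 4/5

4/5


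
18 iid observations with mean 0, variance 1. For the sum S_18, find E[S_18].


E[S_n] = n*E[X_1] = 18*0 = 0

0


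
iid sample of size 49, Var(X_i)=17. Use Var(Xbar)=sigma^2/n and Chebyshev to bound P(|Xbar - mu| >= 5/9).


Var(Xbar) = Var(X)/n = 17/49
Chebyshev: P(|Xbar-mu| >= 5/9) <= Var(Xbar)/(5/9)^2 = (17/49)/(25/81) = 1377/1225
Bound exceeds 1, so trivial bound: 1

1


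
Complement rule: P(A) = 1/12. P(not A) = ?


P(A') = 1 - P(A) = 1 - 1/12 = 11/12

11/12


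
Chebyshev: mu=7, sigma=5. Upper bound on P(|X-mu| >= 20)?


k = 20/5 = 4
Chebyshev: P(|X-mu| >= k*sigma) <= 1/k^2 = 1/4^2 = 1/16

1/16


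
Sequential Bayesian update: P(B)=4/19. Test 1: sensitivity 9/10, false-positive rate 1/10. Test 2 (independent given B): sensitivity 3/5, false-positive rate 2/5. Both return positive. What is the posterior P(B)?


After test 1: P(+) = 9/10*4/19 + 1/10*15/19 = 51/190
P(B|+) = (18/95)/(51/190) = 12/17
After test 2 (use post1 as new prior): P(+) = 3/5*12/17 + 2/5*5/17 = 46/85
P(B|+,+) = (36/85)/(46/85) = 18/23

18/23


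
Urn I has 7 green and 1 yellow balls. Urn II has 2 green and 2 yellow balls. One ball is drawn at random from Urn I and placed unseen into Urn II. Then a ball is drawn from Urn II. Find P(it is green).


P(transfer green) = 7/8; P(transfer yellow) = 1/8
If green transferred: Urn II has 3 green of 5, so P(green|green moved) = 3/5
If yellow transferred: Urn II has 2 green of 5, so P(green|yellow moved) = 2/5
By total probability: P(green) = 7/8*3/5 + 1/8*2/5 = 23/40

23/40


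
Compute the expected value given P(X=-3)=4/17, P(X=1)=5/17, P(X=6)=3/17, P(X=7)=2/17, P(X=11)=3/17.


E[X] = sum(x * P(x))
= -3*4/17 + 1*5/17 + 6*3/17 + 7*2/17 + 11*3/17
= 58/17

58/17


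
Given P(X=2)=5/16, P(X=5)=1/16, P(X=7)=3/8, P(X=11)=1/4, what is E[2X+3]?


E[2X+3] = sum(g(x)*P(x))
= 7*5/16 + 13*1/16 + 17*3/8 + 25*1/4
= 125/8

125/8


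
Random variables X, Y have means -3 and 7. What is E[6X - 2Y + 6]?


E[6X - 2Y + 6] = 6*E[X] - 2*E[Y] + 6
= (6)*(-3) + (-2)*(7) + (6)
= -18 - 14 + 6 = -26

-26


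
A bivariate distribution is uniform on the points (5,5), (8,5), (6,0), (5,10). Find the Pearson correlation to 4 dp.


Cov(X,Y) = -1.2500, Var(X) = 1.5000, Var(Y) = 12.5000
rho = Cov/(sqrt(VarX)*sqrt(VarY)) = -0.2887

-0.2887


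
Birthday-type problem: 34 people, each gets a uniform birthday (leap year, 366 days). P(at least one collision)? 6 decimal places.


P(all different) = prod((366-i)/366 for i=0..33) = 0.205601
P(at least one match) = 1 - 0.205601 = 0.794399

0.794399


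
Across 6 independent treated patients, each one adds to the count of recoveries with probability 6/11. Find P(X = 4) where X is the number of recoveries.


P(X=4) = C(6,4) * p^4 * (1-p)^2
= 15 * 1296/14641 * 25/121
= 486000/1771561

486000/1771561


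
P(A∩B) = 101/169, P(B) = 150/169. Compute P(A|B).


P(A|B) = P(A∩B)/P(B) = (101/169)/(150/169) = 101/150

101/150


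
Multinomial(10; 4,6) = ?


10! = 3628800
Denominator: 4!=24 * 6!=720
Coefficient = 3628800 / 17280 = 210

210


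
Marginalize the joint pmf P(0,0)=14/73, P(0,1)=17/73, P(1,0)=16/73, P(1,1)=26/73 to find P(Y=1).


P(Y=1) = P(0,1)+P(1,1) = 17/73 + 26/73 = 43/73

43/73


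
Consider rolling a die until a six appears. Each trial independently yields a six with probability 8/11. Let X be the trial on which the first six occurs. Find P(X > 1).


P(X > 1) = P(first 1 trials all fail) = (1-p)^1 = (3/11)^1 = 3/11

3/11


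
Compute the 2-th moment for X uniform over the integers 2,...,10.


E[X^2] = (1/9) * sum(x^2 for x=2..10)
= 384/9 = 128/3

128/3


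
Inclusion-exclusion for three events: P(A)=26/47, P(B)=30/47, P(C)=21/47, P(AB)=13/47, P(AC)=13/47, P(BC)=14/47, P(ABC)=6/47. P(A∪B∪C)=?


P(A∪B∪C) = P(A)+P(B)+P(C) - P(AB)-P(AC)-P(BC) + P(ABC)
= 26/47+30/47+21/47 - 13/47-13/47-14/47 + 6/47
= 43/47

43/47


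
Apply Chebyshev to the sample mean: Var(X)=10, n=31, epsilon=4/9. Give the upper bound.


Var(Xbar) = Var(X)/n = 10/31
Chebyshev: P(|Xbar-mu| >= 4/9) <= Var(Xbar)/(4/9)^2 = (10/31)/(16/81) = 405/248
Bound exceeds 1, so trivial bound: 1

1


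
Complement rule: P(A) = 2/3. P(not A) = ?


P(A') = 1 - P(A) = 1 - 2/3 = 1/3

1/3


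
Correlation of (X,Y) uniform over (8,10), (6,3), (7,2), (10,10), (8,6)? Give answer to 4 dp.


Cov(X,Y) = 3.6400, Var(X) = 1.7600, Var(Y) = 11.3600
rho = Cov/(sqrt(VarX)*sqrt(VarY)) = 0.8141

0.8141


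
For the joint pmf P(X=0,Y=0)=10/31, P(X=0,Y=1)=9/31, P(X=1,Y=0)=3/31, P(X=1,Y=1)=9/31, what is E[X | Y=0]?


P(Y=0) = 13/31
E[X|Y=0] = (0*10 + 1*3)/13 = 3/13

3/13


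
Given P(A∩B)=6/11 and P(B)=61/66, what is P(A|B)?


P(A|B) = P(A∩B)/P(B) = (36/66)/(61/66) = 36/61

36/61


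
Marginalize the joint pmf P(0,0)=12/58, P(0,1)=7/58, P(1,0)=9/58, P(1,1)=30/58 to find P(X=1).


P(X=1) = P(1,0)+P(1,1) = 9/58 + 30/58 = 39/58

39/58


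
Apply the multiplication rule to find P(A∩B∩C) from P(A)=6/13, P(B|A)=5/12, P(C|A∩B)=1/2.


P(A∩B∩C) = P(A) * P(B|A) * P(C|A∩B)
= 6/13 * 5/12 * 1/2
= 5/26 * 1/2 = 5/52

5/52


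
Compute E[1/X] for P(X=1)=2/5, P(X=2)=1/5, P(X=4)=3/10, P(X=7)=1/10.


E[1/X] = sum(g(x)*P(x))
= 1*2/5 + 1/2*1/5 + 1/4*3/10 + 1/7*1/10
= 33/56

33/56


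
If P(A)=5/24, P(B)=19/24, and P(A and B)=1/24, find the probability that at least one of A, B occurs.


P(A∪B) = P(A) + P(B) - P(A∩B)
= 5/24 + 19/24 - 1/24 = 23/24

23/24


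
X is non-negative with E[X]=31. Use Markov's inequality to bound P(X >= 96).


Markov: P(X >= a) <= E[X]/a
P(X >= 96) <= 31/96

31/96


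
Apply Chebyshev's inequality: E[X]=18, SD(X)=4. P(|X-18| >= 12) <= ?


k = 12/4 = 3
Chebyshev: P(|X-mu| >= k*sigma) <= 1/k^2 = 1/3^2 = 1/9

1/9


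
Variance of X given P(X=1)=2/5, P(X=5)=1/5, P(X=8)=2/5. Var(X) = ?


E[X] = 23/5, E[X^2] = 31
Var(X) = E[X^2] - (E[X])^2 = 31 - (23/5)^2 = 246/25

246/25


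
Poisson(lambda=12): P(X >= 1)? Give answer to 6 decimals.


P(X>=1) = 1 - P(X<=0) = 1 - (e^(-12)*12^0/0!)
≈ 1 - 0.0000061442 = 0.9999938558
≈ 0.999994

0.999994


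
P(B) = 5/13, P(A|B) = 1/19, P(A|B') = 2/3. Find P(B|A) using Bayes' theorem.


P(A) = P(A|B)P(B) + P(A|B')P(B') = 1/19*5/13 + 2/3*8/13 = 319/741
P(B|A) = P(A|B)P(B)/P(A) = (5/247)/(319/741) = 15/319

15/319


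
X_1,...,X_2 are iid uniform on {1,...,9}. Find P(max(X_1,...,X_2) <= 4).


P(max <= 4) = P(all X_i <= 4) = (P(X_1 <= 4))^2
= (4/9)^2 = 16/81

16/81


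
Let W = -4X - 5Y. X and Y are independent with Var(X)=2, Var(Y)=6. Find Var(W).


Independence => Cov(X,Y)=0
Var(-4X - 5Y) = (-4)^2*Var(X) + (-5)^2*Var(Y)
= 16*2 + 25*6 = 182

182


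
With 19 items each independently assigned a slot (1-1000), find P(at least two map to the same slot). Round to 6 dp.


P(all different) = prod((1000-i)/1000 for i=0..18) = 0.841925
P(at least one match) = 1 - 0.841925 = 0.158075

0.158075


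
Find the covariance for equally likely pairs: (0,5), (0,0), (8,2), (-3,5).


E[X]=5/4, E[Y]=3, E[XY]=1/4
Cov(X,Y) = E[XY] - E[X]E[Y] = 1/4 - 5/4*3 = -7/2

-7/2


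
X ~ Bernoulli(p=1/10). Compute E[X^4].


For Bernoulli: X in {0,1}
E[X^4] = 0^4*(1-1/10) + 1^4*1/10 = 1/10

1/10


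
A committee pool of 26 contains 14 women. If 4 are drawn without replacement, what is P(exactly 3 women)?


P(X=3) = C(14,3)*C(12,1) / C(26,4)
= 364*12 / 14950
= 4368/14950 = 168/575

168/575


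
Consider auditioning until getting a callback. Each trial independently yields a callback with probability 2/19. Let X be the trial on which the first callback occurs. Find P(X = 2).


P(X=2) = (1-p)^1 * p = (17/19)^1 * 2/19
= 17/19 * 2/19 = 34/361

34/361


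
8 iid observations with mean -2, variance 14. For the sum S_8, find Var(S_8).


By independence, Var(S_n) = n*Var(X_1) = 8*14 = 112

112


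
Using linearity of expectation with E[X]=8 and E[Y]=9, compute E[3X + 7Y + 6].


E[3X + 7Y + 6] = 3*E[X] + 7*E[Y] + 6
= (3)*(8) + (7)*(9) + (6)
= 24 + 63 + 6 = 93

93


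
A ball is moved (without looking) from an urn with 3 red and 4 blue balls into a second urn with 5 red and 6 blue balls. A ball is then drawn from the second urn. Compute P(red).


P(transfer red) = 3/7; P(transfer blue) = 4/7
If red transferred: Urn II has 6 red of 12, so P(red|red moved) = 1/2
If blue transferred: Urn II has 5 red of 12, so P(red|blue moved) = 5/12
By total probability: P(red) = 3/7*1/2 + 4/7*5/12 = 19/42

19/42


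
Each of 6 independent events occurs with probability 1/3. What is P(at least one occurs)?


P(at least one) = 1 - P(none)
P(none) = (1 - 1/3)^6 = (2/3)^6 = 64/729
P(at least one) = 1 - 64/729 = 665/729

665/729


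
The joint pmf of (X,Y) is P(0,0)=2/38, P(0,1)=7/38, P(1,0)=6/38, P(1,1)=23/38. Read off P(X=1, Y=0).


Read from table: P(X=1, Y=0) = 6/38 = 3/19

3/19


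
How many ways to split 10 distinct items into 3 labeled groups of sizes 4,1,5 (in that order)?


10! = 3628800
Denominator: 4!=24 * 1!=1 * 5!=120
Coefficient = 3628800 / 2880 = 1260

1260


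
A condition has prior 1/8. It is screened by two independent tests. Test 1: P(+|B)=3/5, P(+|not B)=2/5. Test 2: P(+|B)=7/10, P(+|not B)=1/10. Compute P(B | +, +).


After test 1: P(+) = 3/5*1/8 + 2/5*7/8 = 17/40
P(B|+) = (3/40)/(17/40) = 3/17
After test 2 (use post1 as new prior): P(+) = 7/10*3/17 + 1/10*14/17 = 7/34
P(B|+,+) = (21/170)/(7/34) = 3/5

3/5


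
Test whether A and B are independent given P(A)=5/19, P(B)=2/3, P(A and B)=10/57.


P(A)*P(B) = 5/19*2/3 = 10/57
P(A∩B) = 10/57, which equals P(A)P(B), so independent

Yes, A and B are independent


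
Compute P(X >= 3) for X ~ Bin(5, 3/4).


P(X>=3) = P(X=3) + P(X=4) + P(X=5)
= 135/512 + 405/1024 + 243/1024
= 459/512

459/512


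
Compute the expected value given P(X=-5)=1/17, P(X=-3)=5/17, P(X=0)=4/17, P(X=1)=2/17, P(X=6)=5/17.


E[X] = sum(x * P(x))
= -5*1/17 - 3*5/17 + 0*4/17 + 1*2/17 + 6*5/17
= 12/17

12/17


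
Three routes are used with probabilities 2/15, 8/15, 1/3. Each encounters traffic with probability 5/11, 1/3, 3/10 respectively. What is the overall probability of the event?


P(A) = P(A|B1)P(B1) + P(A|B2)P(B2) + P(A|B3)P(B3)
= 5/11*2/15 + 1/3*8/15 + 3/10*1/3
= 2/33 + 8/45 + 1/10 = 67/198

67/198


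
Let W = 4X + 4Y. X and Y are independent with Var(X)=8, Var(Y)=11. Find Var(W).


Independence => Cov(X,Y)=0
Var(4X + 4Y) = 4^2*Var(X) + 4^2*Var(Y)
= 16*8 + 16*11 = 304

304


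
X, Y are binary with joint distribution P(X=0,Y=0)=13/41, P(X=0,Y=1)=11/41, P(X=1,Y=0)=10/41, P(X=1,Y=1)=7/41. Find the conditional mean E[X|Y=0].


P(Y=0) = 23/41
E[X|Y=0] = (0*13 + 1*10)/23 = 10/23

10/23


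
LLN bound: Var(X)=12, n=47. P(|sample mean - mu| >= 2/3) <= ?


Var(Xbar) = Var(X)/n = 12/47
Chebyshev: P(|Xbar-mu| >= 2/3) <= Var(Xbar)/(2/3)^2 = (12/47)/(4/9) = 27/47

27/47


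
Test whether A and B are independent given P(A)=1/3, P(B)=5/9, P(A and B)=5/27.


P(A)*P(B) = 1/3*5/9 = 5/27
P(A∩B) = 5/27, which equals P(A)P(B), so independent

Yes, A and B are independent


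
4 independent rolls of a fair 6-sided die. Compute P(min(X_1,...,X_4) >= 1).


P(min >= 1) = P(all X_i >= 1) = (P(X_1 >= 1))^4
= (6/6)^4 = 1^4 = 1

1


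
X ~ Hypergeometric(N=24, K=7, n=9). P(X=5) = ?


P(X=5) = C(7,5)*C(17,4) / C(24,9)
= 21*2380 / 1307504
= 49980/1307504 = 735/19228

735/19228


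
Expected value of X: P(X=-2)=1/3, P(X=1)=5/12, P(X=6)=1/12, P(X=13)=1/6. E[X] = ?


E[X] = sum(x * P(x))
= -2*1/3 + 1*5/12 + 6*1/12 + 13*1/6
= 29/12

29/12


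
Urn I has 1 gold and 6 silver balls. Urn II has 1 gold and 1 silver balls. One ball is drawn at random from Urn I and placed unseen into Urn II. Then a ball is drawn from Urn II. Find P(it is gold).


P(transfer gold) = 1/7; P(transfer silver) = 6/7
If gold transferred: Urn II has 2 gold of 3, so P(gold|gold moved) = 2/3
If silver transferred: Urn II has 1 gold of 3, so P(gold|silver moved) = 1/3
By total probability: P(gold) = 1/7*2/3 + 6/7*1/3 = 8/21

8/21


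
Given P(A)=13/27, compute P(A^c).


P(A') = 1 - P(A) = 1 - 13/27 = 14/27

14/27


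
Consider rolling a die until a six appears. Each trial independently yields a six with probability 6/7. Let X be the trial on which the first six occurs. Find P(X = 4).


P(X=4) = (1-p)^3 * p = (1/7)^3 * 6/7
= 1/343 * 6/7 = 6/2401

6/2401


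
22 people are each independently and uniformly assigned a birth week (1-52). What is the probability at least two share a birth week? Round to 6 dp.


P(all different) = prod((52-i)/52 for i=0..21) = 0.005382
P(at least one match) = 1 - 0.005382 = 0.994618

0.994618


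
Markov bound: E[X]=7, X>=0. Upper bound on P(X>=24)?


Markov: P(X >= a) <= E[X]/a
P(X >= 24) <= 7/24

7/24


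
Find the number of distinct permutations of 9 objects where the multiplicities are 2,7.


9! = 362880
Denominator: 2!=2 * 7!=5040
Coefficient = 362880 / 10080 = 36

36
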